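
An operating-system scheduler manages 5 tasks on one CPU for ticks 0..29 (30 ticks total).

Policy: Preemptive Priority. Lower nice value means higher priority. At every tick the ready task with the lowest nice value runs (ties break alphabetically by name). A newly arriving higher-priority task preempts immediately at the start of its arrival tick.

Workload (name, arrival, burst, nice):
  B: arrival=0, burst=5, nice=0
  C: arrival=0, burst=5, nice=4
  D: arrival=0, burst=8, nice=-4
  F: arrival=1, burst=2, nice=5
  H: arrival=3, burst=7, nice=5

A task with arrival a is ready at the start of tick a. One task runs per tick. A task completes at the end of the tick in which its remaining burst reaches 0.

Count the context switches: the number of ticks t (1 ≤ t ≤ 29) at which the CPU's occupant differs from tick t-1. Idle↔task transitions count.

t=0: ready={B,C,D} → run D
t=1: ready={B,C,D,F} → run D
t=2: ready={B,C,D,F} → run D
t=3: ready={B,C,D,F,H} → run D
t=4: ready={B,C,D,F,H} → run D
t=5: ready={B,C,D,F,H} → run D
t=6: ready={B,C,D,F,H} → run D
t=7: ready={B,C,D,F,H} → run D
t=8: ready={B,C,F,H} → run B
t=9: ready={B,C,F,H} → run B
t=10: ready={B,C,F,H} → run B
t=11: ready={B,C,F,H} → run B
t=12: ready={B,C,F,H} → run B
t=13: ready={C,F,H} → run C
t=14: ready={C,F,H} → run C
t=15: ready={C,F,H} → run C
t=16: ready={C,F,H} → run C
t=17: ready={C,F,H} → run C
t=18: ready={F,H} → run F
t=19: ready={F,H} → run F
t=20: ready={H} → run H
t=21: ready={H} → run H
t=22: ready={H} → run H
t=23: ready={H} → run H
t=24: ready={H} → run H
t=25: ready={H} → run H
t=26: ready={H} → run H
t=27: (idle)
t=28: (idle)
t=29: (idle)

context switches = 5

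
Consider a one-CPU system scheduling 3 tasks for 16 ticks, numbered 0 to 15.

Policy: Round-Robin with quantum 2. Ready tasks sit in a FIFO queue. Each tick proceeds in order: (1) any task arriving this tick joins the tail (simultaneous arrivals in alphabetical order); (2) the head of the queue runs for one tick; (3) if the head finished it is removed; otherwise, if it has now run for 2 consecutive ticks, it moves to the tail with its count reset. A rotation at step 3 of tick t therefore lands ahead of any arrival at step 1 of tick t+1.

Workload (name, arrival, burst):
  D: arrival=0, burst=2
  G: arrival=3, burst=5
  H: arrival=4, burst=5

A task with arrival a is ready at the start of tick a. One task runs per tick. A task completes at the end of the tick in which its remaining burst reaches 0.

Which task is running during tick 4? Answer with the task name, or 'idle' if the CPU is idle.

running at tick 4 = G

t=0: queue=[D] q_used=0 → run D
t=1: queue=[D] q_used=1 → run D
t=2: (idle)
t=3: queue=[G] q_used=0 → run G
t=4: queue=[G,H] q_used=1 → run G
t=5: queue=[H,G] q_used=0 → run H
t=6: queue=[H,G] q_used=1 → run H
t=7: queue=[G,H] q_used=0 → run G
t=8: queue=[G,H] q_used=1 → run G
t=9: queue=[H,G] q_used=0 → run H
t=10: queue=[H,G] q_used=1 → run H
t=11: queue=[G,H] q_used=0 → run G
t=12: queue=[H] q_used=0 → run H
t=13: (idle)
t=14: (idle)
t=15: (idle)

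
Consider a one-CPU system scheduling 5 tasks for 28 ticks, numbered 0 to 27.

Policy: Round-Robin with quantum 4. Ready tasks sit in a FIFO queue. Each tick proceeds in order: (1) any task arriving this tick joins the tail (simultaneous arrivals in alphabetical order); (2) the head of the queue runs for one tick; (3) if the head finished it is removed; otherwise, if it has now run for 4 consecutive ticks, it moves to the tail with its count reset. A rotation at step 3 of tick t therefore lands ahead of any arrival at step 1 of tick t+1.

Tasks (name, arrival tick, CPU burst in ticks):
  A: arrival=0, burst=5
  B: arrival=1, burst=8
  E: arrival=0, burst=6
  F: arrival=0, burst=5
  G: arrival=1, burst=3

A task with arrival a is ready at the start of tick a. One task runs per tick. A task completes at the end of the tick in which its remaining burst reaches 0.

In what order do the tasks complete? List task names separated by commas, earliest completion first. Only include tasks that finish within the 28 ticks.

t=0: queue=[A,E,F] q_used=0 → run A
t=1: queue=[A,E,F,B,G] q_used=1 → run A
t=2: queue=[A,E,F,B,G] q_used=2 → run A
t=3: queue=[A,E,F,B,G] q_used=3 → run A
t=4: queue=[E,F,B,G,A] q_used=0 → run E
t=5: queue=[E,F,B,G,A] q_used=1 → run E
t=6: queue=[E,F,B,G,A] q_used=2 → run E
t=7: queue=[E,F,B,G,A] q_used=3 → run E
t=8: queue=[F,B,G,A,E] q_used=0 → run F
t=9: queue=[F,B,G,A,E] q_used=1 → run F
t=10: queue=[F,B,G,A,E] q_used=2 → run F
t=11: queue=[F,B,G,A,E] q_used=3 → run F
t=12: queue=[B,G,A,E,F] q_used=0 → run B
t=13: queue=[B,G,A,E,F] q_used=1 → run B
t=14: queue=[B,G,A,E,F] q_used=2 → run B
t=15: queue=[B,G,A,E,F] q_used=3 → run B
t=16: queue=[G,A,E,F,B] q_used=0 → run G
t=17: queue=[G,A,E,F,B] q_used=1 → run G
t=18: queue=[G,A,E,F,B] q_used=2 → run G
t=19: queue=[A,E,F,B] q_used=0 → run A
t=20: queue=[E,F,B] q_used=0 → run E
t=21: queue=[E,F,B] q_used=1 → run E
t=22: queue=[F,B] q_used=0 → run F
t=23: queue=[B] q_used=0 → run B
t=24: queue=[B] q_used=1 → run B
t=25: queue=[B] q_used=2 → run B
t=26: queue=[B] q_used=3 → run B
t=27: (idle)

completion order = G, A, E, F, B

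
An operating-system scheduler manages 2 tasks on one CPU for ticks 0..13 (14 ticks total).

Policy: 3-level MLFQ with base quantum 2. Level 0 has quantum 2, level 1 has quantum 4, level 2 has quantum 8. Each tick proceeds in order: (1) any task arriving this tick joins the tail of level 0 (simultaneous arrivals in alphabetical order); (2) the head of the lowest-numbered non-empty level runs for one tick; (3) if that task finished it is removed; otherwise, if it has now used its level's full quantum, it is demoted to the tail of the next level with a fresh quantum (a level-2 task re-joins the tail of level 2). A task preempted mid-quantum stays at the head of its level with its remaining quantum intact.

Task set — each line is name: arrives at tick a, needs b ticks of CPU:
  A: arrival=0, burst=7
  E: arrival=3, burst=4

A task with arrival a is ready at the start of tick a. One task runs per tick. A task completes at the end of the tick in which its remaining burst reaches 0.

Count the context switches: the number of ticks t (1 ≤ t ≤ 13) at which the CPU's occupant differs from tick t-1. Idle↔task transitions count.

context switches = 5

t=0: L0/L1/L2 = A/-/- → run A
t=1: L0/L1/L2 = A/-/- → run A
t=2: L0/L1/L2 = -/A/- → run A
t=3: L0/L1/L2 = E/A/- → run E
t=4: L0/L1/L2 = E/A/- → run E
t=5: L0/L1/L2 = -/AE/- → run A
t=6: L0/L1/L2 = -/AE/- → run A
t=7: L0/L1/L2 = -/AE/- → run A
t=8: L0/L1/L2 = -/E/A → run E
t=9: L0/L1/L2 = -/E/A → run E
t=10: L0/L1/L2 = -/-/A → run A
t=11: (idle)
t=12: (idle)
t=13: (idle)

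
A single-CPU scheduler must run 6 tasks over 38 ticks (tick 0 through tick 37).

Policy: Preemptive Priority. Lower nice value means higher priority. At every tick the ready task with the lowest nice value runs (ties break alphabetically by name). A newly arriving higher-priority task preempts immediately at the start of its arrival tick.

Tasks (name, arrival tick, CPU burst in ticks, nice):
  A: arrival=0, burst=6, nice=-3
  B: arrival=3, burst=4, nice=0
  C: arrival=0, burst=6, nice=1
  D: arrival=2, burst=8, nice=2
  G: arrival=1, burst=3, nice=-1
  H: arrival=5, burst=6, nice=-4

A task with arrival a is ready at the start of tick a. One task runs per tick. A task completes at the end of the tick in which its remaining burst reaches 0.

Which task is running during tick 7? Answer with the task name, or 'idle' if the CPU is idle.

running at tick 7 = H

t=0: ready={A,C} → run A
t=1: ready={A,C,G} → run A
t=2: ready={A,C,D,G} → run A
t=3: ready={A,B,C,D,G} → run A
t=4: ready={A,B,C,D,G} → run A
t=5: ready={A,B,C,D,G,H} → run H
t=6: ready={A,B,C,D,G,H} → run H
t=7: ready={A,B,C,D,G,H} → run H
t=8: ready={A,B,C,D,G,H} → run H
t=9: ready={A,B,C,D,G,H} → run H
t=10: ready={A,B,C,D,G,H} → run H
t=11: ready={A,B,C,D,G} → run A
t=12: ready={B,C,D,G} → run G
t=13: ready={B,C,D,G} → run G
t=14: ready={B,C,D,G} → run G
t=15: ready={B,C,D} → run B
t=16: ready={B,C,D} → run B
t=17: ready={B,C,D} → run B
t=18: ready={B,C,D} → run B
t=19: ready={C,D} → run C
t=20: ready={C,D} → run C
t=21: ready={C,D} → run C
t=22: ready={C,D} → run C
t=23: ready={C,D} → run C
t=24: ready={C,D} → run C
t=25: ready={D} → run D
t=26: ready={D} → run D
t=27: ready={D} → run D
t=28: ready={D} → run D
t=29: ready={D} → run D
t=30: ready={D} → run D
t=31: ready={D} → run D
t=32: ready={D} → run D
t=33: (idle)
t=34: (idle)
t=35: (idle)
t=36: (idle)
t=37: (idle)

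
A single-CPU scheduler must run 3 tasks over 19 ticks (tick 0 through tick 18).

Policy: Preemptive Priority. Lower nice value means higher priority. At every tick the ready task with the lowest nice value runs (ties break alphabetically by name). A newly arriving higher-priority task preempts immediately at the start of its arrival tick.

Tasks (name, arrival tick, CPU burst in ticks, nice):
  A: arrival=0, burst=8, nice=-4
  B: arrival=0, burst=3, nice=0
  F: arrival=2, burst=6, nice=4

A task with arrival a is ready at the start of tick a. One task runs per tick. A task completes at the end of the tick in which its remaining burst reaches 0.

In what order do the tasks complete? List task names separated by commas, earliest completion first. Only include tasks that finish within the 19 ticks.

completion order = A, B, F

t=0: ready={A,B} → run A
t=1: ready={A,B} → run A
t=2: ready={A,B,F} → run A
t=3: ready={A,B,F} → run A
t=4: ready={A,B,F} → run A
t=5: ready={A,B,F} → run A
t=6: ready={A,B,F} → run A
t=7: ready={A,B,F} → run A
t=8: ready={B,F} → run B
t=9: ready={B,F} → run B
t=10: ready={B,F} → run B
t=11: ready={F} → run F
t=12: ready={F} → run F
t=13: ready={F} → run F
t=14: ready={F} → run F
t=15: ready={F} → run F
t=16: ready={F} → run F
t=17: (idle)
t=18: (idle)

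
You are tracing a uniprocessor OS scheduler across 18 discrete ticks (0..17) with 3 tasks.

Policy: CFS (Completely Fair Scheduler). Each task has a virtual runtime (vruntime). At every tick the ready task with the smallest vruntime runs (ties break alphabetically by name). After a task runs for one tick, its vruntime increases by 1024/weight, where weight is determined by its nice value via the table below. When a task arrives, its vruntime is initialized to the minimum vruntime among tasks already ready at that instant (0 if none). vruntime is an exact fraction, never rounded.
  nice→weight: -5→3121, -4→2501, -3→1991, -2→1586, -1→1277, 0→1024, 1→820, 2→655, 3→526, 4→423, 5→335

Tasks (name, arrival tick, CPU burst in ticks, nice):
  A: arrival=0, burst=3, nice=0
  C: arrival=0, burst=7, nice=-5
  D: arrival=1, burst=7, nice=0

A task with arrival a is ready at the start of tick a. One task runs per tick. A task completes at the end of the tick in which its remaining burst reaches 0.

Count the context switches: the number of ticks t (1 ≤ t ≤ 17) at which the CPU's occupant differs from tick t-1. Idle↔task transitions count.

context switches = 9

t=0: vr[A=0 C=0] → run A
t=1: vr[A=1 C=0 D=0] → run C
t=2: vr[A=1 C=1024/3121 D=0] → run D
t=3: vr[A=1 C=1024/3121 D=1] → run C
t=4: vr[A=1 C=2048/3121 D=1] → run C
t=5: vr[A=1 C=3072/3121 D=1] → run C
t=6: vr[A=1 C=4096/3121 D=1] → run A
t=7: vr[A=2 C=4096/3121 D=1] → run D
t=8: vr[A=2 C=4096/3121 D=2] → run C
t=9: vr[A=2 C=5120/3121 D=2] → run C
t=10: vr[A=2 C=6144/3121 D=2] → run C
t=11: vr[A=2 D=2] → run A
t=12: vr[D=2] → run D
t=13: vr[D=3] → run D
t=14: vr[D=4] → run D
t=15: vr[D=5] → run D
t=16: vr[D=6] → run D
t=17: (idle)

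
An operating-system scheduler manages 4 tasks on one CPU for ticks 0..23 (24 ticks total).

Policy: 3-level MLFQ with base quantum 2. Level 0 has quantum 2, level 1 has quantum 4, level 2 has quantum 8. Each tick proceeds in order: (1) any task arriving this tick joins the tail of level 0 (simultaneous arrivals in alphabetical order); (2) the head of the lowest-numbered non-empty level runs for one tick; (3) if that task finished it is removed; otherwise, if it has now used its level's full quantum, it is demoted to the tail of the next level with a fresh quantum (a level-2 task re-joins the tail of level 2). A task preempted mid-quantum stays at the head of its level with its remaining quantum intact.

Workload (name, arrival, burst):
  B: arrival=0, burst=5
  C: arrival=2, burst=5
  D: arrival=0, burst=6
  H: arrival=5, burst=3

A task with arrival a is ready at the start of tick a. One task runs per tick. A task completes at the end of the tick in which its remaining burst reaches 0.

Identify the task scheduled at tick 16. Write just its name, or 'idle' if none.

t=0: L0/L1/L2 = BD/-/- → run B
t=1: L0/L1/L2 = BD/-/- → run B
t=2: L0/L1/L2 = DC/B/- → run D
t=3: L0/L1/L2 = DC/B/- → run D
t=4: L0/L1/L2 = C/BD/- → run C
t=5: L0/L1/L2 = CH/BD/- → run C
t=6: L0/L1/L2 = H/BDC/- → run H
t=7: L0/L1/L2 = H/BDC/- → run H
t=8: L0/L1/L2 = -/BDCH/- → run B
t=9: L0/L1/L2 = -/BDCH/- → run B
t=10: L0/L1/L2 = -/BDCH/- → run B
t=11: L0/L1/L2 = -/DCH/- → run D
t=12: L0/L1/L2 = -/DCH/- → run D
t=13: L0/L1/L2 = -/DCH/- → run D
t=14: L0/L1/L2 = -/DCH/- → run D
t=15: L0/L1/L2 = -/CH/- → run C
t=16: L0/L1/L2 = -/CH/- → run C
t=17: L0/L1/L2 = -/CH/- → run C
t=18: L0/L1/L2 = -/H/- → run H
t=19: (idle)
t=20: (idle)
t=21: (idle)
t=22: (idle)
t=23: (idle)

running at tick 16 = C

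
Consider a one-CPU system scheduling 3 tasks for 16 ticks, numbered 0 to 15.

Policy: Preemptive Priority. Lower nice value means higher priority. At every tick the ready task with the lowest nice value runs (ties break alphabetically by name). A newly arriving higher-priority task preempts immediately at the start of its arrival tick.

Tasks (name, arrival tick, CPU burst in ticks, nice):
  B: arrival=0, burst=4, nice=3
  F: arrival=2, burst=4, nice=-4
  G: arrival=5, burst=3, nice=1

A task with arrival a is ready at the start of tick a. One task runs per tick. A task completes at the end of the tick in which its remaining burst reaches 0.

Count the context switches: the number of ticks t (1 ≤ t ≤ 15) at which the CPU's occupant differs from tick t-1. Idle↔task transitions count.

context switches = 4

t=0: ready={B} → run B
t=1: ready={B} → run B
t=2: ready={B,F} → run F
t=3: ready={B,F} → run F
t=4: ready={B,F} → run F
t=5: ready={B,F,G} → run F
t=6: ready={B,G} → run G
t=7: ready={B,G} → run G
t=8: ready={B,G} → run G
t=9: ready={B} → run B
t=10: ready={B} → run B
t=11: (idle)
t=12: (idle)
t=13: (idle)
t=14: (idle)
t=15: (idle)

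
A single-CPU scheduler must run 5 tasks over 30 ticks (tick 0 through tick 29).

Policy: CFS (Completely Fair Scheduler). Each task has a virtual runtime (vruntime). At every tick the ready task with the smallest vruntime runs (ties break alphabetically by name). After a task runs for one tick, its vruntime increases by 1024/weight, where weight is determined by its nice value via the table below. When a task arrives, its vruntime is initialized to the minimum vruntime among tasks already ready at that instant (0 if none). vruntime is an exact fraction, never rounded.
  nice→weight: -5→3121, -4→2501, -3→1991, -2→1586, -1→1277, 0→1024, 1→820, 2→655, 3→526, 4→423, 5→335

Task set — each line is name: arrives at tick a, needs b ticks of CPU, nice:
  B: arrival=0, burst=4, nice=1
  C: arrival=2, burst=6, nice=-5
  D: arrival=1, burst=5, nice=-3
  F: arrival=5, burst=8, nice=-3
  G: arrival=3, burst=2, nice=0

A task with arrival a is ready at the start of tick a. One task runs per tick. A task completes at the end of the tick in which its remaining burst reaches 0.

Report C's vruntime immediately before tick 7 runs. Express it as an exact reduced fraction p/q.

t=0: vr[B=0] → run B
t=1: vr[B=256/205 D=256/205] → run B
t=2: vr[B=512/205 C=256/205 D=256/205] → run C
t=3: vr[B=512/205 C=1008896/639805 D=256/205 G=256/205] → run D
t=4: vr[B=512/205 C=1008896/639805 D=719616/408155 G=256/205] → run G
t=5: vr[B=512/205 C=1008896/639805 D=719616/408155 F=1008896/639805 G=461/205] → run C
t=6: vr[B=512/205 C=1218816/639805 D=719616/408155 F=1008896/639805 G=461/205] → run F
t=7: vr[B=512/205 C=1218816/639805 D=719616/408155 F=2663872256/1273851755 G=461/205] → run D
t=8: vr[B=512/205 C=1218816/639805 D=929536/408155 F=2663872256/1273851755 G=461/205] → run C
t=9: vr[B=512/205 C=1428736/639805 D=929536/408155 F=2663872256/1273851755 G=461/205] → run F
t=10: vr[B=512/205 C=1428736/639805 D=929536/408155 F=3319032576/1273851755 G=461/205] → run C
t=11: vr[B=512/205 C=1638656/639805 D=929536/408155 F=3319032576/1273851755 G=461/205] → run G
t=12: vr[B=512/205 C=1638656/639805 D=929536/408155 F=3319032576/1273851755] → run D
t=13: vr[B=512/205 C=1638656/639805 D=1139456/408155 F=3319032576/1273851755] → run B
t=14: vr[B=768/205 C=1638656/639805 D=1139456/408155 F=3319032576/1273851755] → run C
t=15: vr[B=768/205 C=1848576/639805 D=1139456/408155 F=3319032576/1273851755] → run F
t=16: vr[B=768/205 C=1848576/639805 D=1139456/408155 F=3974192896/1273851755] → run D
t=17: vr[B=768/205 C=1848576/639805 D=1349376/408155 F=3974192896/1273851755] → run C
t=18: vr[B=768/205 D=1349376/408155 F=3974192896/1273851755] → run F
t=19: vr[B=768/205 D=1349376/408155 F=4629353216/1273851755] → run D
t=20: vr[B=768/205 F=4629353216/1273851755] → run F
t=21: vr[B=768/205 F=5284513536/1273851755] → run B
t=22: vr[F=5284513536/1273851755] → run F
t=23: vr[F=5939673856/1273851755] → run F
t=24: vr[F=6594834176/1273851755] → run F
t=25: (idle)
t=26: (idle)
t=27: (idle)
t=28: (idle)
t=29: (idle)

vruntime(C, start of tick 7) = 1218816/639805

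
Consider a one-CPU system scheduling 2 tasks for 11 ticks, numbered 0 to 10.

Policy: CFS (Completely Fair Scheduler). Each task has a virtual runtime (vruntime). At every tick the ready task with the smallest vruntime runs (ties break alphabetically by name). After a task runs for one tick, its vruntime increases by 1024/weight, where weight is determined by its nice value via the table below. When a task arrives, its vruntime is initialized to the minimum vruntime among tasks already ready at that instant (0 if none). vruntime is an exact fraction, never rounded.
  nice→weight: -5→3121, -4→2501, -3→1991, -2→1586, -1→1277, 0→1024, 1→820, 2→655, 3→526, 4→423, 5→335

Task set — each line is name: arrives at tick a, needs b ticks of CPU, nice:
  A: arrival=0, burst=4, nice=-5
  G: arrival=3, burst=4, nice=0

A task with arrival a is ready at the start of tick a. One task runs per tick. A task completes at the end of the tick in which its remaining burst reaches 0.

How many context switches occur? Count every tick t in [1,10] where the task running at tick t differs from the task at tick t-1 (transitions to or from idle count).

t=0: vr[A=0] → run A
t=1: vr[A=1024/3121] → run A
t=2: vr[A=2048/3121] → run A
t=3: vr[A=3072/3121 G=3072/3121] → run A
t=4: vr[G=3072/3121] → run G
t=5: vr[G=6193/3121] → run G
t=6: vr[G=9314/3121] → run G
t=7: vr[G=12435/3121] → run G
t=8: (idle)
t=9: (idle)
t=10: (idle)

context switches = 2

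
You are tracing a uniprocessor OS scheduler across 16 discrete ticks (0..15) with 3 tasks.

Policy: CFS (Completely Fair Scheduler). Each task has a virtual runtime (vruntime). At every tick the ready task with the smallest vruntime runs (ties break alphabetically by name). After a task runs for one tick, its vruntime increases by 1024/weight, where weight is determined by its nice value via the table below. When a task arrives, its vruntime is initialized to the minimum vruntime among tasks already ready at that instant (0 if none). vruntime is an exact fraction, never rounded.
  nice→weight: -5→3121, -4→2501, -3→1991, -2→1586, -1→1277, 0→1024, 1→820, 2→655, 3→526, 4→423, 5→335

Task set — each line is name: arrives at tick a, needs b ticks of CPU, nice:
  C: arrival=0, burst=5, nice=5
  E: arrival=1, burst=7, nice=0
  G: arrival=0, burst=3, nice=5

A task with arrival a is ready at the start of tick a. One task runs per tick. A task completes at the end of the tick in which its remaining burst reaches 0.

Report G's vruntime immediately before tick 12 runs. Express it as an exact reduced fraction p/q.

t=0: vr[C=0 G=0] → run C
t=1: vr[C=1024/335 E=0 G=0] → run E
t=2: vr[C=1024/335 E=1 G=0] → run G
t=3: vr[C=1024/335 E=1 G=1024/335] → run E
t=4: vr[C=1024/335 E=2 G=1024/335] → run E
t=5: vr[C=1024/335 E=3 G=1024/335] → run E
t=6: vr[C=1024/335 E=4 G=1024/335] → run C
t=7: vr[C=2048/335 E=4 G=1024/335] → run G
t=8: vr[C=2048/335 E=4 G=2048/335] → run E
t=9: vr[C=2048/335 E=5 G=2048/335] → run E
t=10: vr[C=2048/335 E=6 G=2048/335] → run E
t=11: vr[C=2048/335 G=2048/335] → run C
t=12: vr[C=3072/335 G=2048/335] → run G
t=13: vr[C=3072/335] → run C
t=14: vr[C=4096/335] → run C
t=15: (idle)

vruntime(G, start of tick 12) = 2048/335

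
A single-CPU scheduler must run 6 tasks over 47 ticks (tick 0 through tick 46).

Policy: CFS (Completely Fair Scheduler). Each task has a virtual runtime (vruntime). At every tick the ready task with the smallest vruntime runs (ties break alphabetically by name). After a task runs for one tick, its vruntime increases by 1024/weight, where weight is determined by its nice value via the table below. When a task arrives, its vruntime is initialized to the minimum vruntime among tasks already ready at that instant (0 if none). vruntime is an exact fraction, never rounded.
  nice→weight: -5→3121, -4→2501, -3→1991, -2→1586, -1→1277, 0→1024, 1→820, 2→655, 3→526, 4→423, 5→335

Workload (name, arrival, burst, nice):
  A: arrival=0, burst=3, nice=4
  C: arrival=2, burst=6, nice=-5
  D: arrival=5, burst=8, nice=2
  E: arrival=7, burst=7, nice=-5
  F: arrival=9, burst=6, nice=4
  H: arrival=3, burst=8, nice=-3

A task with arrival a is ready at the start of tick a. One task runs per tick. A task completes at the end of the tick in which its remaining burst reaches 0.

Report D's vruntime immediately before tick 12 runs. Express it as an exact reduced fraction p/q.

t=0: vr[A=0] → run A
t=1: vr[A=1024/423] → run A
t=2: vr[A=2048/423 C=2048/423] → run A
t=3: vr[C=2048/423 H=2048/423] → run C
t=4: vr[C=6824960/1320183 H=2048/423] → run H
t=5: vr[C=6824960/1320183 D=6824960/1320183 H=4510720/842193] → run C
t=6: vr[C=7258112/1320183 D=6824960/1320183 H=4510720/842193] → run D
t=7: vr[C=7258112/1320183 D=5822216192/864719865 E=4510720/842193 H=4510720/842193] → run E
t=8: vr[C=7258112/1320183 D=5822216192/864719865 E=14940362752/2628484353 H=4510720/842193] → run H
t=9: vr[C=7258112/1320183 D=5822216192/864719865 E=14940362752/2628484353 F=7258112/1320183 H=4943872/842193] → run C
t=10: vr[C=7691264/1320183 D=5822216192/864719865 E=14940362752/2628484353 F=7258112/1320183 H=4943872/842193] → run F
t=11: vr[C=7691264/1320183 D=5822216192/864719865 E=14940362752/2628484353 F=3484672/440061 H=4943872/842193] → run E
t=12: vr[C=7691264/1320183 D=5822216192/864719865 E=15802768384/2628484353 F=3484672/440061 H=4943872/842193] → run C
t=13: vr[C=8124416/1320183 D=5822216192/864719865 E=15802768384/2628484353 F=3484672/440061 H=4943872/842193] → run H
t=14: vr[C=8124416/1320183 D=5822216192/864719865 E=15802768384/2628484353 F=3484672/440061 H=5377024/842193] → run E
t=15: vr[C=8124416/1320183 D=5822216192/864719865 E=16665174016/2628484353 F=3484672/440061 H=5377024/842193] → run C
t=16: vr[C=8557568/1320183 D=5822216192/864719865 E=16665174016/2628484353 F=3484672/440061 H=5377024/842193] → run E
t=17: vr[C=8557568/1320183 D=5822216192/864719865 E=17527579648/2628484353 F=3484672/440061 H=5377024/842193] → run H
t=18: vr[C=8557568/1320183 D=5822216192/864719865 E=17527579648/2628484353 F=3484672/440061 H=5810176/842193] → run C
t=19: vr[D=5822216192/864719865 E=17527579648/2628484353 F=3484672/440061 H=5810176/842193] → run E
t=20: vr[D=5822216192/864719865 E=18389985280/2628484353 F=3484672/440061 H=5810176/842193] → run D
t=21: vr[D=7174083584/864719865 E=18389985280/2628484353 F=3484672/440061 H=5810176/842193] → run H
t=22: vr[D=7174083584/864719865 E=18389985280/2628484353 F=3484672/440061 H=6243328/842193] → run E
t=23: vr[D=7174083584/864719865 E=19252390912/2628484353 F=3484672/440061 H=6243328/842193] → run E
t=24: vr[D=7174083584/864719865 F=3484672/440061 H=6243328/842193] → run H
t=25: vr[D=7174083584/864719865 F=3484672/440061 H=6676480/842193] → run F
t=26: vr[D=7174083584/864719865 F=13649920/1320183 H=6676480/842193] → run H
t=27: vr[D=7174083584/864719865 F=13649920/1320183 H=7109632/842193] → run D
t=28: vr[D=8525950976/864719865 F=13649920/1320183 H=7109632/842193] → run H
t=29: vr[D=8525950976/864719865 F=13649920/1320183] → run D
t=30: vr[D=9877818368/864719865 F=13649920/1320183] → run F
t=31: vr[D=9877818368/864719865 F=16845824/1320183] → run D
t=32: vr[D=2245937152/172943973 F=16845824/1320183] → run F
t=33: vr[D=2245937152/172943973 F=6680576/440061] → run D
t=34: vr[D=12581553152/864719865 F=6680576/440061] → run D
t=35: vr[D=13933420544/864719865 F=6680576/440061] → run F
t=36: vr[D=13933420544/864719865 F=23237632/1320183] → run D
t=37: vr[F=23237632/1320183] → run F
t=38: (idle)
t=39: (idle)
t=40: (idle)
t=41: (idle)
t=42: (idle)
t=43: (idle)
t=44: (idle)
t=45: (idle)
t=46: (idle)

vruntime(D, start of tick 12) = 5822216192/864719865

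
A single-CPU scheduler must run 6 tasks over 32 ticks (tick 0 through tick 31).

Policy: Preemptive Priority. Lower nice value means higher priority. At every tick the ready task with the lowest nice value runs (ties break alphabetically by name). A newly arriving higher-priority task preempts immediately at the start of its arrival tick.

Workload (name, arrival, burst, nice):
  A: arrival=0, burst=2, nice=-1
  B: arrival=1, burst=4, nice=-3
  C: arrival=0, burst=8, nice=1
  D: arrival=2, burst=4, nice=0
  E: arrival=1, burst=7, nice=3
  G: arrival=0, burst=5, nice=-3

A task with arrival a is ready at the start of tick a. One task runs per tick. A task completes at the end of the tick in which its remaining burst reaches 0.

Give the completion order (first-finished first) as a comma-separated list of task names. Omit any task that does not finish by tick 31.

t=0: ready={A,C,G} → run G
t=1: ready={A,B,C,E,G} → run B
t=2: ready={A,B,C,D,E,G} → run B
t=3: ready={A,B,C,D,E,G} → run B
t=4: ready={A,B,C,D,E,G} → run B
t=5: ready={A,C,D,E,G} → run G
t=6: ready={A,C,D,E,G} → run G
t=7: ready={A,C,D,E,G} → run G
t=8: ready={A,C,D,E,G} → run G
t=9: ready={A,C,D,E} → run A
t=10: ready={A,C,D,E} → run A
t=11: ready={C,D,E} → run D
t=12: ready={C,D,E} → run D
t=13: ready={C,D,E} → run D
t=14: ready={C,D,E} → run D
t=15: ready={C,E} → run C
t=16: ready={C,E} → run C
t=17: ready={C,E} → run C
t=18: ready={C,E} → run C
t=19: ready={C,E} → run C
t=20: ready={C,E} → run C
t=21: ready={C,E} → run C
t=22: ready={C,E} → run C
t=23: ready={E} → run E
t=24: ready={E} → run E
t=25: ready={E} → run E
t=26: ready={E} → run E
t=27: ready={E} → run E
t=28: ready={E} → run E
t=29: ready={E} → run E
t=30: (idle)
t=31: (idle)

completion order = B, G, A, D, C, E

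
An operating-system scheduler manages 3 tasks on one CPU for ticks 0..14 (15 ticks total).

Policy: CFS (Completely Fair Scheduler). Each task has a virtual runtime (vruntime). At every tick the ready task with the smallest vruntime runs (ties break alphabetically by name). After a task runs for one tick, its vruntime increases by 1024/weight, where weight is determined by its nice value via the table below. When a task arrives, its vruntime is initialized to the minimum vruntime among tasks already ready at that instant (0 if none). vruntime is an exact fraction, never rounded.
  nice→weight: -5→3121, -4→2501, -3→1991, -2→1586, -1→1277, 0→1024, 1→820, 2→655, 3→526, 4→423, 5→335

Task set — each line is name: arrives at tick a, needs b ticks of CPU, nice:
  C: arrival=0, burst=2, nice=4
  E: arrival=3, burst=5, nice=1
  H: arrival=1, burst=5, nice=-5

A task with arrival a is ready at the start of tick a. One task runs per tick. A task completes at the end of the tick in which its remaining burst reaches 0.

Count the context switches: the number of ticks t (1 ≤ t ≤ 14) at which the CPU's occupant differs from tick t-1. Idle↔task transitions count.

context switches = 5

t=0: vr[C=0] → run C
t=1: vr[C=1024/423 H=1024/423] → run C
t=2: vr[H=1024/423] → run H
t=3: vr[E=3629056/1320183 H=3629056/1320183] → run E
t=4: vr[E=1081923328/270637515 H=3629056/1320183] → run H
t=5: vr[E=1081923328/270637515 H=4062208/1320183] → run H
t=6: vr[E=1081923328/270637515 H=4495360/1320183] → run H
t=7: vr[E=1081923328/270637515 H=4928512/1320183] → run H
t=8: vr[E=1081923328/270637515] → run E
t=9: vr[E=1419890176/270637515] → run E
t=10: vr[E=1757857024/270637515] → run E
t=11: vr[E=2095823872/270637515] → run E
t=12: (idle)
t=13: (idle)
t=14: (idle)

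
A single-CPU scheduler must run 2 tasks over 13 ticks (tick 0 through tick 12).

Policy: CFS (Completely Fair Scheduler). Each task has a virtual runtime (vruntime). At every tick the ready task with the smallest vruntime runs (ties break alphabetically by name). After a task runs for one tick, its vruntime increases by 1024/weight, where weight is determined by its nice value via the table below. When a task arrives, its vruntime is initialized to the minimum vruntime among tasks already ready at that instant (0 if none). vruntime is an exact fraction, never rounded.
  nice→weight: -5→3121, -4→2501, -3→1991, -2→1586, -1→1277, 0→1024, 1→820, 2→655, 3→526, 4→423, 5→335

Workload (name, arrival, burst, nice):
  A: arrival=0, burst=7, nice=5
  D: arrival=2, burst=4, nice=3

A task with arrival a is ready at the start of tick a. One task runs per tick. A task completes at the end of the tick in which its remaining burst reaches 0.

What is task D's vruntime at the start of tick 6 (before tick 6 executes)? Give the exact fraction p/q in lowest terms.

t=0: vr[A=0] → run A
t=1: vr[A=1024/335] → run A
t=2: vr[A=2048/335 D=2048/335] → run A
t=3: vr[A=3072/335 D=2048/335] → run D
t=4: vr[A=3072/335 D=710144/88105] → run D
t=5: vr[A=3072/335 D=881664/88105] → run A
t=6: vr[A=4096/335 D=881664/88105] → run D
t=7: vr[A=4096/335 D=1053184/88105] → run D
t=8: vr[A=4096/335] → run A
t=9: vr[A=1024/67] → run A
t=10: vr[A=6144/335] → run A
t=11: (idle)
t=12: (idle)

vruntime(D, start of tick 6) = 881664/88105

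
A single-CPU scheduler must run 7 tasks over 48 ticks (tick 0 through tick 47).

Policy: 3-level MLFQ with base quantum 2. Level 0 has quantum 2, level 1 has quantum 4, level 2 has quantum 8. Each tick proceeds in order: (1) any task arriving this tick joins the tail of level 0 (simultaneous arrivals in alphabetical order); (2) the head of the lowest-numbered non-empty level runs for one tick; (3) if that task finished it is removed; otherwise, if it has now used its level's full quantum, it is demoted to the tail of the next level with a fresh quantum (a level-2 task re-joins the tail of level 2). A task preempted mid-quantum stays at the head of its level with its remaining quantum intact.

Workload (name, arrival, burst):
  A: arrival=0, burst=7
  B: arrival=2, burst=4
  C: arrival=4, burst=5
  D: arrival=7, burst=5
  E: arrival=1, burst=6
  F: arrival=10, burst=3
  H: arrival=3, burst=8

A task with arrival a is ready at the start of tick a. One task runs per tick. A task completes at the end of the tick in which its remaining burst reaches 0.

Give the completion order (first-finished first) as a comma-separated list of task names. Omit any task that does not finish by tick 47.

t=0: L0/L1/L2 = A/-/- → run A
t=1: L0/L1/L2 = AE/-/- → run A
t=2: L0/L1/L2 = EB/A/- → run E
t=3: L0/L1/L2 = EBH/A/- → run E
t=4: L0/L1/L2 = BHC/AE/- → run B
t=5: L0/L1/L2 = BHC/AE/- → run B
t=6: L0/L1/L2 = HC/AEB/- → run H
t=7: L0/L1/L2 = HCD/AEB/- → run H
t=8: L0/L1/L2 = CD/AEBH/- → run C
t=9: L0/L1/L2 = CD/AEBH/- → run C
t=10: L0/L1/L2 = DF/AEBHC/- → run D
t=11: L0/L1/L2 = DF/AEBHC/- → run D
t=12: L0/L1/L2 = F/AEBHCD/- → run F
t=13: L0/L1/L2 = F/AEBHCD/- → run F
t=14: L0/L1/L2 = -/AEBHCDF/- → run A
t=15: L0/L1/L2 = -/AEBHCDF/- → run A
t=16: L0/L1/L2 = -/AEBHCDF/- → run A
t=17: L0/L1/L2 = -/AEBHCDF/- → run A
t=18: L0/L1/L2 = -/EBHCDF/A → run E
t=19: L0/L1/L2 = -/EBHCDF/A → run E
t=20: L0/L1/L2 = -/EBHCDF/A → run E
t=21: L0/L1/L2 = -/EBHCDF/A → run E
t=22: L0/L1/L2 = -/BHCDF/A → run B
t=23: L0/L1/L2 = -/BHCDF/A → run B
t=24: L0/L1/L2 = -/HCDF/A → run H
t=25: L0/L1/L2 = -/HCDF/A → run H
t=26: L0/L1/L2 = -/HCDF/A → run H
t=27: L0/L1/L2 = -/HCDF/A → run H
t=28: L0/L1/L2 = -/CDF/AH → run C
t=29: L0/L1/L2 = -/CDF/AH → run C
t=30: L0/L1/L2 = -/CDF/AH → run C
t=31: L0/L1/L2 = -/DF/AH → run D
t=32: L0/L1/L2 = -/DF/AH → run D
t=33: L0/L1/L2 = -/DF/AH → run D
t=34: L0/L1/L2 = -/F/AH → run F
t=35: L0/L1/L2 = -/-/AH → run A
t=36: L0/L1/L2 = -/-/H → run H
t=37: L0/L1/L2 = -/-/H → run H
t=38: (idle)
t=39: (idle)
t=40: (idle)
t=41: (idle)
t=42: (idle)
t=43: (idle)
t=44: (idle)
t=45: (idle)
t=46: (idle)
t=47: (idle)

completion order = E, B, C, D, F, A, H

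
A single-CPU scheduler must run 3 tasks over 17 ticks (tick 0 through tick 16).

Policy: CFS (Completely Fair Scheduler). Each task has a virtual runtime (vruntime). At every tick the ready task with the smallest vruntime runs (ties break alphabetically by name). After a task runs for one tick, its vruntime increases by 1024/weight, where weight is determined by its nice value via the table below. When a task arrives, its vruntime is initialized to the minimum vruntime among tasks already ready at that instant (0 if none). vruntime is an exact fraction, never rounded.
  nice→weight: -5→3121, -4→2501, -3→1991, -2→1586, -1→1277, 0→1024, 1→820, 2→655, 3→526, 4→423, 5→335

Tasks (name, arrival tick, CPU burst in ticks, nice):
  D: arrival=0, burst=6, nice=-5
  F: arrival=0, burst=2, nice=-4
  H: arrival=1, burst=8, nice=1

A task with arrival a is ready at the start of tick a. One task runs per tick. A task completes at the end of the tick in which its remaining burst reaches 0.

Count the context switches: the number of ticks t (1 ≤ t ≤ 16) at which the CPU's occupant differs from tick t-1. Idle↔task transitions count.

context switches = 9

t=0: vr[D=0 F=0] → run D
t=1: vr[D=1024/3121 F=0 H=0] → run F
t=2: vr[D=1024/3121 F=1024/2501 H=0] → run H
t=3: vr[D=1024/3121 F=1024/2501 H=256/205] → run D
t=4: vr[D=2048/3121 F=1024/2501 H=256/205] → run F
t=5: vr[D=2048/3121 H=256/205] → run D
t=6: vr[D=3072/3121 H=256/205] → run D
t=7: vr[D=4096/3121 H=256/205] → run H
t=8: vr[D=4096/3121 H=512/205] → run D
t=9: vr[D=5120/3121 H=512/205] → run D
t=10: vr[H=512/205] → run H
t=11: vr[H=768/205] → run H
t=12: vr[H=1024/205] → run H
t=13: vr[H=256/41] → run H
t=14: vr[H=1536/205] → run H
t=15: vr[H=1792/205] → run H
t=16: (idle)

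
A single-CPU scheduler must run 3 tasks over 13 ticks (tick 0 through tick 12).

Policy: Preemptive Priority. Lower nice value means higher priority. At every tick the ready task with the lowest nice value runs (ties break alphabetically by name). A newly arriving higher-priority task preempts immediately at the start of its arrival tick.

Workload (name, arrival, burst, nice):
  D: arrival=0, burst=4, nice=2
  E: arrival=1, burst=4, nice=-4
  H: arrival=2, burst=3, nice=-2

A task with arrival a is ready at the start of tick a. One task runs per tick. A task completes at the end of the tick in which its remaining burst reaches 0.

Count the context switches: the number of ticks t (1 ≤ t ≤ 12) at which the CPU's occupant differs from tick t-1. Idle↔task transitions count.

context switches = 4

t=0: ready={D} → run D
t=1: ready={D,E} → run E
t=2: ready={D,E,H} → run E
t=3: ready={D,E,H} → run E
t=4: ready={D,E,H} → run E
t=5: ready={D,H} → run H
t=6: ready={D,H} → run H
t=7: ready={D,H} → run H
t=8: ready={D} → run D
t=9: ready={D} → run D
t=10: ready={D} → run D
t=11: (idle)
t=12: (idle)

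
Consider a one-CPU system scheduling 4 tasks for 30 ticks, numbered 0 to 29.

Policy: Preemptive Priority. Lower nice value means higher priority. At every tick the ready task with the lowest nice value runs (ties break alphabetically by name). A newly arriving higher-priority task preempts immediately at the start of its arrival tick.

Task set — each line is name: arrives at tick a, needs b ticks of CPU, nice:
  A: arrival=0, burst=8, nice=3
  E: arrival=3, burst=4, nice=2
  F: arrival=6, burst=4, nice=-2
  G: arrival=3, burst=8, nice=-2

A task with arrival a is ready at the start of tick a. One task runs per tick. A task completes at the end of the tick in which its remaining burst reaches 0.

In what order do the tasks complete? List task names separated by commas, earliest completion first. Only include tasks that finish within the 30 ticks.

completion order = F, G, E, A

t=0: ready={A} → run A
t=1: ready={A} → run A
t=2: ready={A} → run A
t=3: ready={A,E,G} → run G
t=4: ready={A,E,G} → run G
t=5: ready={A,E,G} → run G
t=6: ready={A,E,F,G} → run F
t=7: ready={A,E,F,G} → run F
t=8: ready={A,E,F,G} → run F
t=9: ready={A,E,F,G} → run F
t=10: ready={A,E,G} → run G
t=11: ready={A,E,G} → run G
t=12: ready={A,E,G} → run G
t=13: ready={A,E,G} → run G
t=14: ready={A,E,G} → run G
t=15: ready={A,E} → run E
t=16: ready={A,E} → run E
t=17: ready={A,E} → run E
t=18: ready={A,E} → run E
t=19: ready={A} → run A
t=20: ready={A} → run A
t=21: ready={A} → run A
t=22: ready={A} → run A
t=23: ready={A} → run A
t=24: (idle)
t=25: (idle)
t=26: (idle)
t=27: (idle)
t=28: (idle)
t=29: (idle)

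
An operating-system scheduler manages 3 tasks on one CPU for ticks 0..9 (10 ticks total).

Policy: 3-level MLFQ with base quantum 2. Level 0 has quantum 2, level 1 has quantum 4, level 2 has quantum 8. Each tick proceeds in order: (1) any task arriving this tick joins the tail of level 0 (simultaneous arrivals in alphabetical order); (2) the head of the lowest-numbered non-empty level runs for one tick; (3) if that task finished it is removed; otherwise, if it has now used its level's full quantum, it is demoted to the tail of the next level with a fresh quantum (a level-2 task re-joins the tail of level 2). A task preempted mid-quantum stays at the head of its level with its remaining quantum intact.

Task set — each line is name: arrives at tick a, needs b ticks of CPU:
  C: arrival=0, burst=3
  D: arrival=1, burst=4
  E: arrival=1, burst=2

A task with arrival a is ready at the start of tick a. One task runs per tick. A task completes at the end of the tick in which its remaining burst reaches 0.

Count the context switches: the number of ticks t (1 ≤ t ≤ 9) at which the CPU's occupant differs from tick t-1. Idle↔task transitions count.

t=0: L0/L1/L2 = C/-/- → run C
t=1: L0/L1/L2 = CDE/-/- → run C
t=2: L0/L1/L2 = DE/C/- → run D
t=3: L0/L1/L2 = DE/C/- → run D
t=4: L0/L1/L2 = E/CD/- → run E
t=5: L0/L1/L2 = E/CD/- → run E
t=6: L0/L1/L2 = -/CD/- → run C
t=7: L0/L1/L2 = -/D/- → run D
t=8: L0/L1/L2 = -/D/- → run D
t=9: (idle)

context switches = 5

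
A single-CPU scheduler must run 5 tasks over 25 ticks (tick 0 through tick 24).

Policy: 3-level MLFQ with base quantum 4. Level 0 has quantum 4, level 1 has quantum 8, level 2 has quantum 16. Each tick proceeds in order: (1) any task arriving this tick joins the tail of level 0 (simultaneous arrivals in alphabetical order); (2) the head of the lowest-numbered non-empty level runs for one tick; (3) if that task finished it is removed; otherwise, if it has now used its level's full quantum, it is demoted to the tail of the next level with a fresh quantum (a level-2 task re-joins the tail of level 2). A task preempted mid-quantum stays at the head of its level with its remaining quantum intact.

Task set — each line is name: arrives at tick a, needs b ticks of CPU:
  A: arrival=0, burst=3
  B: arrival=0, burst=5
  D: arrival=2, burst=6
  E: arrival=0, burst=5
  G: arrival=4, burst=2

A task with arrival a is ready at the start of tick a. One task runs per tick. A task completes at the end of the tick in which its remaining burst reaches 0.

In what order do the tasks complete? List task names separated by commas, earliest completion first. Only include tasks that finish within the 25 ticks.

t=0: L0/L1/L2 = ABE/-/- → run A
t=1: L0/L1/L2 = ABE/-/- → run A
t=2: L0/L1/L2 = ABED/-/- → run A
t=3: L0/L1/L2 = BED/-/- → run B
t=4: L0/L1/L2 = BEDG/-/- → run B
t=5: L0/L1/L2 = BEDG/-/- → run B
t=6: L0/L1/L2 = BEDG/-/- → run B
t=7: L0/L1/L2 = EDG/B/- → run E
t=8: L0/L1/L2 = EDG/B/- → run E
t=9: L0/L1/L2 = EDG/B/- → run E
t=10: L0/L1/L2 = EDG/B/- → run E
t=11: L0/L1/L2 = DG/BE/- → run D
t=12: L0/L1/L2 = DG/BE/- → run D
t=13: L0/L1/L2 = DG/BE/- → run D
t=14: L0/L1/L2 = DG/BE/- → run D
t=15: L0/L1/L2 = G/BED/- → run G
t=16: L0/L1/L2 = G/BED/- → run G
t=17: L0/L1/L2 = -/BED/- → run B
t=18: L0/L1/L2 = -/ED/- → run E
t=19: L0/L1/L2 = -/D/- → run D
t=20: L0/L1/L2 = -/D/- → run D
t=21: (idle)
t=22: (idle)
t=23: (idle)
t=24: (idle)

completion order = A, G, B, E, D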